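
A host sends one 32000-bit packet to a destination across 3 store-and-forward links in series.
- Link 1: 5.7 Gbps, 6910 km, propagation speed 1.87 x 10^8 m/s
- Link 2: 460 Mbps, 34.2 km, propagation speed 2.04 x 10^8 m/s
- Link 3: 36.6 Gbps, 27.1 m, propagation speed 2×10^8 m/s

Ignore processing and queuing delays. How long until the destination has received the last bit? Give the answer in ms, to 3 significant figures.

Transmission delays (L/R per hop): 0.00561404, 0.0695652, 0.000874317 ms; sum = 0.0760536 ms.
Propagation delays (d/s per hop): 36.9519, 0.167647, 0.0001355 ms; sum = 37.1197 ms.
End-to-end = 37.2 ms.

37.2 ms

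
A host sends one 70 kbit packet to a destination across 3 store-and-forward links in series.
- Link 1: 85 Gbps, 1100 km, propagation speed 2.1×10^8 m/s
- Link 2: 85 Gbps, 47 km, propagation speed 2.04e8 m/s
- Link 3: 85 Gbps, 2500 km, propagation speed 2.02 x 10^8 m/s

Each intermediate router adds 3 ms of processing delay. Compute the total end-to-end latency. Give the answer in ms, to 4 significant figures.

L = 70000 bits.
Transmission delay per hop = L/R = 70000/85000000000 = 0.000823529 ms; 3 hops → 0.00247059 ms.
Propagation delays (d/s per hop): 5.2381, 0.230392, 12.3762 ms; sum = 17.8447 ms.
Processing at 2 router(s): 2 × 3 ms = 6 ms.
End-to-end = 23.85 ms.

23.85 ms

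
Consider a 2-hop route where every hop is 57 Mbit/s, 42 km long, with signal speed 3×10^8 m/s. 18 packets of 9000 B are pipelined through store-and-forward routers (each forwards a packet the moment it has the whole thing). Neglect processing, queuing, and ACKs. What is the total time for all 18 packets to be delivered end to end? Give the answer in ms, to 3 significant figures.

Per-hop transmission t_tx = L/R = 72000/57000000 = 1.26316 ms.
Per-hop propagation t_prop = 42000/300000000 = 0.14 ms.
Pipeline fill: first packet needs 2·t_tx to clear all hops; remaining 17 packets each add one t_tx.
Total = (2+18-1)·t_tx + 2·t_prop = 19·1.26316 + 2·0.14 = 24.3 ms.

24.3 ms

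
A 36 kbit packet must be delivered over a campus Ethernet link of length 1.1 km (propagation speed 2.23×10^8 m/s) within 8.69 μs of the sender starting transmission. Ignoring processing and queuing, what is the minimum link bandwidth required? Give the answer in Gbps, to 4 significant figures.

Propagation delay = 1100 / 223000000 = 4.93274 μs.
Transmission budget = 8.69 − 4.93274 = 3.75726 μs.
R ≥ L / t_tx = 36000 bits / 3.75726e-06 s = 9.581 Gbps.

9.581 Gbps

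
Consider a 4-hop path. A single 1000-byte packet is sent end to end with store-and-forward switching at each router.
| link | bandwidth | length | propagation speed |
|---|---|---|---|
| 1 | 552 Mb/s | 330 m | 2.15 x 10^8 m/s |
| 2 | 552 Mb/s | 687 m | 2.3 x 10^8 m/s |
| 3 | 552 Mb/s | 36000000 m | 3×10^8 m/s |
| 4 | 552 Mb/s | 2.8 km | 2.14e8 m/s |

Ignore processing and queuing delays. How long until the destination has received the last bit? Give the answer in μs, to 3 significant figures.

120000 μs

L = 1000 × 8 = 8000 bits.
Transmission delay per hop = L/R = 8000/552000000 = 14.4928 μs; 4 hops → 57.971 μs.
Propagation delays (d/s per hop): 1.53488, 2.98696, 120000, 13.0841 μs; sum = 120018 μs.
End-to-end = 120000 μs.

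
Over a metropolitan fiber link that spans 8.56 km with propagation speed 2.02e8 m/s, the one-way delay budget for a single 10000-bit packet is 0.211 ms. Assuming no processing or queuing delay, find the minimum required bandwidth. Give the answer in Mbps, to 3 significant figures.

Propagation delay = 8560 / 202000000 = 0.0423762 ms.
Transmission budget = 0.211 − 0.0423762 = 0.168624 ms.
R ≥ L / t_tx = 10000 bits / 0.000168624 s = 59.3 Mbps.

59.3 Mbps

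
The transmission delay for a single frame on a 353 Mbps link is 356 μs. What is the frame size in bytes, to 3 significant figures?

L = R × t_tx = 353000000 b/s × 0.000356 s = 125668 bits.
In bytes: 125668 / 8 = 15700 bytes.

15700 bytes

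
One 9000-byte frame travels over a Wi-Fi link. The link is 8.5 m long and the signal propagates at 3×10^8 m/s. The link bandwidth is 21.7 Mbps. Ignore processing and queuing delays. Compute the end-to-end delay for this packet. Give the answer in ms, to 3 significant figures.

L = 9000 × 8 = 72000 bits.
Transmission delay = L/R = 72000 / 21700000 = 3.31797 ms.
Propagation delay = d/s = 8.5 m / 300000000 m/s = 2.83333e-05 ms.
Total = 3.32 ms.

3.32 ms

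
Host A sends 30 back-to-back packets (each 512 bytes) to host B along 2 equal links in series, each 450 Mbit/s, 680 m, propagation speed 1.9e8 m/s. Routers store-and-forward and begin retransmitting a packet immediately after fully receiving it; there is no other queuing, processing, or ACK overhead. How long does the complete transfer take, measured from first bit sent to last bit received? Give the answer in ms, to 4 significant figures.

Per-hop transmission t_tx = L/R = 4096/450000000 = 0.00910222 ms.
Per-hop propagation t_prop = 680/190000000 = 0.00357895 ms.
Pipeline fill: first packet needs 2·t_tx to clear all hops; remaining 29 packets each add one t_tx.
Total = (2+30-1)·t_tx + 2·t_prop = 31·0.00910222 + 2·0.00357895 = 0.2893 ms.

0.2893 ms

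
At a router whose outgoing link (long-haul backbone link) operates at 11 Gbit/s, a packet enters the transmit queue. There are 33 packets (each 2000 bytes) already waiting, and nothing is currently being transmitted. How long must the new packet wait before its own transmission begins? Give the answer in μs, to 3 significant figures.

Each queued packet: L/R = 16000/11000000000 = 1.45455 μs.
33 queued → 48 μs.
Queuing delay = 48.0 μs.

48.0 μs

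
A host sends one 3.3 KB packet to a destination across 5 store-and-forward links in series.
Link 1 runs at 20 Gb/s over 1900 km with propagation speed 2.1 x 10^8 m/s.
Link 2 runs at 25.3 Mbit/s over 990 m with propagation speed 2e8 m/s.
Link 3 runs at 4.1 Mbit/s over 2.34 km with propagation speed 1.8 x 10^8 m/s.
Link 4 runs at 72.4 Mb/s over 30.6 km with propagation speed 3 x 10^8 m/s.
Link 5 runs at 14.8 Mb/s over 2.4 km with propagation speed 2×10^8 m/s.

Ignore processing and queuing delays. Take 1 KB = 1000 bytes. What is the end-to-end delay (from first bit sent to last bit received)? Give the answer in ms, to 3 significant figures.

L = 26400 bits.
Transmission delays (L/R per hop): 0.00132, 1.04348, 6.43902, 0.364641, 1.78378 ms; sum = 9.63225 ms.
Propagation delays (d/s per hop): 9.04762, 0.00495, 0.013, 0.102, 0.012 ms; sum = 9.17957 ms.
End-to-end = 18.8 ms.

18.8 ms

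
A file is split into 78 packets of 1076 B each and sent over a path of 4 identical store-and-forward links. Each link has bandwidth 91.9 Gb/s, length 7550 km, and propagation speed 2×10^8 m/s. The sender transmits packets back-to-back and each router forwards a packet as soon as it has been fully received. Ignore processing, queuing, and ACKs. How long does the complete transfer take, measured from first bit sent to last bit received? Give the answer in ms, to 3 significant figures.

151 ms

Per-hop transmission t_tx = L/R = 8608/91900000000 = 9.3667e-05 ms.
Per-hop propagation t_prop = 7550000/200000000 = 37.75 ms.
Pipeline fill: first packet needs 4·t_tx to clear all hops; remaining 77 packets each add one t_tx.
Total = (4+78-1)·t_tx + 4·t_prop = 81·9.3667e-05 + 4·37.75 = 151 ms.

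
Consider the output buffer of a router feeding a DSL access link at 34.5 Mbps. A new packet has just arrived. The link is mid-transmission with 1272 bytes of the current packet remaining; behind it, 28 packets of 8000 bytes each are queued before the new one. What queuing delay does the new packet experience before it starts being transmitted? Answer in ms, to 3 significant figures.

Each queued packet: L/R = 64000/34500000 = 1.85507 ms.
28 queued → 51.942 ms.
Plus remaining 10176 bits of current packet: 0.294957 ms.
Queuing delay = 52.2 ms.

52.2 ms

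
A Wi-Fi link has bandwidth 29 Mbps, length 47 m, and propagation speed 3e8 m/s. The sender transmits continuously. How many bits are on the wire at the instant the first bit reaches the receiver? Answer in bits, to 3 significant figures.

4.54 bits

Propagation delay = 47 / 300000000 = 1.56667e-07 s.
BDP = R × t_prop = 29000000 × 1.56667e-07 = 4.54333 bits.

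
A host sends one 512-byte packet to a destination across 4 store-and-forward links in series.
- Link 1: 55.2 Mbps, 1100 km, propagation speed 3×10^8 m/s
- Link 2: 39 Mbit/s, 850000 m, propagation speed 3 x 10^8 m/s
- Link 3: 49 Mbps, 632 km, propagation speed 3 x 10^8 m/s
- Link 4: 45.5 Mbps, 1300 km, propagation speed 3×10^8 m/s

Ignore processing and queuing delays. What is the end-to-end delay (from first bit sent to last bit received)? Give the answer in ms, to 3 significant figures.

13.3 ms

L = 512 × 8 = 4096 bits.
Transmission delays (L/R per hop): 0.0742029, 0.105026, 0.0835918, 0.090022 ms; sum = 0.352842 ms.
Propagation delays (d/s per hop): 3.66667, 2.83333, 2.10667, 4.33333 ms; sum = 12.94 ms.
End-to-end = 13.3 ms.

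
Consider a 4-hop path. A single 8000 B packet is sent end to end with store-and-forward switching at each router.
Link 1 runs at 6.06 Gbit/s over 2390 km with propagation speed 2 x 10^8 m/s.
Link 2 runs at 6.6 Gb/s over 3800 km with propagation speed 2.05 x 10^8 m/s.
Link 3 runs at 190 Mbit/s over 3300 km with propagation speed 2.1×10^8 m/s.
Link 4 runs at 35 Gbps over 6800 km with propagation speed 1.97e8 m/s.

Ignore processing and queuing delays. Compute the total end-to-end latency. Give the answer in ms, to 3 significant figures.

L = 8000 × 8 = 64000 bits.
Transmission delays (L/R per hop): 0.0105611, 0.00969697, 0.336842, 0.00182857 ms; sum = 0.358929 ms.
Propagation delays (d/s per hop): 11.95, 18.5366, 15.7143, 34.5178 ms; sum = 80.7186 ms.
End-to-end = 81.1 ms.

81.1 ms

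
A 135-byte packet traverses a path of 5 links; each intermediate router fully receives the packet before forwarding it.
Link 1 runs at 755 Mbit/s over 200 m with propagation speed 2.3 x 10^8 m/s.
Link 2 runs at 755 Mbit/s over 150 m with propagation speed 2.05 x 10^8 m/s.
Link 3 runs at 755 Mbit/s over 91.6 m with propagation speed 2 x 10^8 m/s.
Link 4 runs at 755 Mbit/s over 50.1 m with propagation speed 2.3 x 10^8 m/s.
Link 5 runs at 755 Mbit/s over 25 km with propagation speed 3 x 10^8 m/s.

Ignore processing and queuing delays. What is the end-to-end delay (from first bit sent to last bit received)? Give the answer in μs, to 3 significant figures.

92.8 μs

L = 135 × 8 = 1080 bits.
Transmission delay per hop = L/R = 1080/755000000 = 1.43046 μs; 5 hops → 7.15232 μs.
Propagation delays (d/s per hop): 0.869565, 0.731707, 0.458, 0.217826, 83.3333 μs; sum = 85.6104 μs.
End-to-end = 92.8 μs.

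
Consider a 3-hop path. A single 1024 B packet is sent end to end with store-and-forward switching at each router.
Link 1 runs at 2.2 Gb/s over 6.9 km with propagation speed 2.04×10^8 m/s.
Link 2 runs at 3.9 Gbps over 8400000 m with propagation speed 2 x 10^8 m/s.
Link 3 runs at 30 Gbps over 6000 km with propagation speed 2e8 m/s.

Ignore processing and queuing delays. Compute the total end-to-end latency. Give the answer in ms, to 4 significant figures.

L = 1024 × 8 = 8192 bits.
Transmission delays (L/R per hop): 0.00372364, 0.00210051, 0.000273067 ms; sum = 0.00609722 ms.
Propagation delays (d/s per hop): 0.0338235, 42, 30 ms; sum = 72.0338 ms.
End-to-end = 72.04 ms.

72.04 ms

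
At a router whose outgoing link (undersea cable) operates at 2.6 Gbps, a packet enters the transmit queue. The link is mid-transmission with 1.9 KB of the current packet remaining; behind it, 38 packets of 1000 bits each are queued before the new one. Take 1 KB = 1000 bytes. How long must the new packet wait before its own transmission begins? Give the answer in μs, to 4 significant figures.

Each queued packet: L/R = 1000/2600000000 = 0.384615 μs.
38 queued → 14.6154 μs.
Plus remaining 15200 bits of current packet: 5.84615 μs.
Queuing delay = 20.46 μs.

20.46 μs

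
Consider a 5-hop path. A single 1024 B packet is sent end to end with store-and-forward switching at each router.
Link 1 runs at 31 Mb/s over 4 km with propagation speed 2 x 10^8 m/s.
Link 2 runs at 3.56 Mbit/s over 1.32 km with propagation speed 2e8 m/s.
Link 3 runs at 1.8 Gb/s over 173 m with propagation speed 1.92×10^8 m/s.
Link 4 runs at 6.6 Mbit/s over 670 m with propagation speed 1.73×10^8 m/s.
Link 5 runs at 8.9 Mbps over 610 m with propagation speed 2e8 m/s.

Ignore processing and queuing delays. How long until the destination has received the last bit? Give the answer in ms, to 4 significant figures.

4.766 ms

L = 1024 × 8 = 8192 bits.
Transmission delays (L/R per hop): 0.264258, 2.30112, 0.00455111, 1.24121, 0.920449 ms; sum = 4.73159 ms.
Propagation delays (d/s per hop): 0.02, 0.0066, 0.000901042, 0.00387283, 0.00305 ms; sum = 0.0344239 ms.
End-to-end = 4.766 ms.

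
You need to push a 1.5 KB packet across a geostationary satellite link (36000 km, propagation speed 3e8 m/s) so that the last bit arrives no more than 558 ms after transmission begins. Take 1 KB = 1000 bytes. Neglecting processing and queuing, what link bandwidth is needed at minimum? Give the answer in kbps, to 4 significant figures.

27.40 kbps

L = 12000 bits.
Propagation delay = 36000000 / 300000000 = 120 ms.
Transmission budget = 558 − 120 = 438 ms.
R ≥ L / t_tx = 12000 bits / 0.438 s = 27.40 kbps.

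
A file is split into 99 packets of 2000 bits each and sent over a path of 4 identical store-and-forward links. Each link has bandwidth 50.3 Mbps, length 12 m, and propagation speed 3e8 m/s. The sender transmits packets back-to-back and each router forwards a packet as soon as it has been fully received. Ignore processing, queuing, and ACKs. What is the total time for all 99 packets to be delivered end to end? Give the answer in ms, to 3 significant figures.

4.06 ms

Per-hop transmission t_tx = L/R = 2000/50300000 = 0.0397614 ms.
Per-hop propagation t_prop = 12/300000000 = 4e-05 ms.
Pipeline fill: first packet needs 4·t_tx to clear all hops; remaining 98 packets each add one t_tx.
Total = (4+99-1)·t_tx + 4·t_prop = 102·0.0397614 + 4·4e-05 = 4.06 ms.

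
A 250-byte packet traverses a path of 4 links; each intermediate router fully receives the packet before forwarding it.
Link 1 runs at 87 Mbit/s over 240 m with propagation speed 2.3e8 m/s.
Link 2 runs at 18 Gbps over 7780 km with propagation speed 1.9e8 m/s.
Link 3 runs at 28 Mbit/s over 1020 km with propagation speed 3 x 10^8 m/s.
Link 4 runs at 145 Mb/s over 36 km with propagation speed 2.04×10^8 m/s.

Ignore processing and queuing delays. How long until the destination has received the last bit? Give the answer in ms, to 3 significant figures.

L = 250 × 8 = 2000 bits.
Transmission delays (L/R per hop): 0.0229885, 0.000111111, 0.0714286, 0.0137931 ms; sum = 0.108321 ms.
Propagation delays (d/s per hop): 0.00104348, 40.9474, 3.4, 0.176471 ms; sum = 44.5249 ms.
End-to-end = 44.6 ms.

44.6 ms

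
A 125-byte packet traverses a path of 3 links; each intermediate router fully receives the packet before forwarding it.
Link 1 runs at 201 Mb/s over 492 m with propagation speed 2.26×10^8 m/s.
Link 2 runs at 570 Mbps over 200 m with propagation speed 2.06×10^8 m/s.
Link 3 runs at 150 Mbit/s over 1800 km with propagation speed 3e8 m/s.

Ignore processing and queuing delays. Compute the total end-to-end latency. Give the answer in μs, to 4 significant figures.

L = 125 × 8 = 1000 bits.
Transmission delays (L/R per hop): 4.97512, 1.75439, 6.66667 μs; sum = 13.3962 μs.
Propagation delays (d/s per hop): 2.17699, 0.970874, 6000 μs; sum = 6003.15 μs.
End-to-end = 6017 μs.

6017 μs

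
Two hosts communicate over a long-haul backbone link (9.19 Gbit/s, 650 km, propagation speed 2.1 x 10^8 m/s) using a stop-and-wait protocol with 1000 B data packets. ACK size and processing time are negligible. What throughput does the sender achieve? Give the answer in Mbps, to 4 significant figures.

t_tx = L/R = 8000/9190000000 = 8.70511e-07 s.
t_prop = 650000/210000000 = 0.00309524 s; RTT = 0.00619048 s.
Cycle = t_tx + RTT = 0.00619135 s.
Throughput = L / cycle = 8000 / 0.00619135 = 1.292 Mbps.

1.292 Mbps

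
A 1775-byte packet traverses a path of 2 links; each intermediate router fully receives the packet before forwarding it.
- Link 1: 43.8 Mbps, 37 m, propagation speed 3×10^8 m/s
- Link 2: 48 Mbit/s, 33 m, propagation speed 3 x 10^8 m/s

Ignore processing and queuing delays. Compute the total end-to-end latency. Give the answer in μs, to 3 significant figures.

L = 1775 × 8 = 14200 bits.
Transmission delays (L/R per hop): 324.201, 295.833 μs; sum = 620.034 μs.
Propagation delays (d/s per hop): 0.123333, 0.11 μs; sum = 0.233333 μs.
End-to-end = 620 μs.

620 μs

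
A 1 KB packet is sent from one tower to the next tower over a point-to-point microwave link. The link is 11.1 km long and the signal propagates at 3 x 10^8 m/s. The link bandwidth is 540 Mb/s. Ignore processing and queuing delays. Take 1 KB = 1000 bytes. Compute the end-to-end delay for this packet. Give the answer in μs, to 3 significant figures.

51.8 μs

L = 8000 bits.
Transmission delay = L/R = 8000 / 540000000 = 14.8148 μs.
Propagation delay = d/s = 11100 m / 300000000 m/s = 37 μs.
Total = 51.8 μs.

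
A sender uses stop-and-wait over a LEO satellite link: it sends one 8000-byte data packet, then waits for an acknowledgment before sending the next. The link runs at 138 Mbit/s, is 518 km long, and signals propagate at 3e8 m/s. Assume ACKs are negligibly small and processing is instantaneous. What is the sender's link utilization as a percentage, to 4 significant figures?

t_tx = L/R = 64000/138000000 = 0.000463768 s.
t_prop = 518000/300000000 = 0.00172667 s; RTT = 0.00345333 s.
Cycle = t_tx + RTT = 0.0039171 s.
Utilization = t_tx / cycle = 0.000463768/0.0039171 = 11.84 %.

11.84 %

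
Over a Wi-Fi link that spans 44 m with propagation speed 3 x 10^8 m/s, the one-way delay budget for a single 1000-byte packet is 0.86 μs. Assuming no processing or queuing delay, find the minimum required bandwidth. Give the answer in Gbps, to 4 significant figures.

11.21 Gbps

L = 8000 bits.
Propagation delay = 44 / 300000000 = 0.146667 μs.
Transmission budget = 0.86 − 0.146667 = 0.713333 μs.
R ≥ L / t_tx = 8000 bits / 7.13333e-07 s = 11.21 Gbps.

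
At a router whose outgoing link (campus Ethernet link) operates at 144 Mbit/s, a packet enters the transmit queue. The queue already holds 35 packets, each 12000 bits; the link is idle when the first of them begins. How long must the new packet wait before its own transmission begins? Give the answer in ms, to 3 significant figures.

Each queued packet: L/R = 12000/144000000 = 0.0833333 ms.
35 queued → 2.91667 ms.
Queuing delay = 2.92 ms.

2.92 ms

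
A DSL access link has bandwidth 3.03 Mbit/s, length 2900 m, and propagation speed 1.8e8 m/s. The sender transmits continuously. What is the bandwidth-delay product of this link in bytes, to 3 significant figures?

6.10 bytes

Propagation delay = 2900 / 180000000 = 1.61111e-05 s.
BDP = R × t_prop = 3030000 × 1.61111e-05 = 48.8167 bits.
In bytes: 48.8167/8 = 6.10 bytes.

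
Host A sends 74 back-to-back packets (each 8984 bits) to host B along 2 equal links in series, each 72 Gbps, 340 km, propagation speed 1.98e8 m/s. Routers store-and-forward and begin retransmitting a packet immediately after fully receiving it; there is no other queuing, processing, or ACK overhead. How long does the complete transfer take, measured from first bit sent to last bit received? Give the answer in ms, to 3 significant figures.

3.44 ms

Per-hop transmission t_tx = L/R = 8984/72000000000 = 0.000124778 ms.
Per-hop propagation t_prop = 340000/198000000 = 1.71717 ms.
Pipeline fill: first packet needs 2·t_tx to clear all hops; remaining 73 packets each add one t_tx.
Total = (2+74-1)·t_tx + 2·t_prop = 75·0.000124778 + 2·1.71717 = 3.44 ms.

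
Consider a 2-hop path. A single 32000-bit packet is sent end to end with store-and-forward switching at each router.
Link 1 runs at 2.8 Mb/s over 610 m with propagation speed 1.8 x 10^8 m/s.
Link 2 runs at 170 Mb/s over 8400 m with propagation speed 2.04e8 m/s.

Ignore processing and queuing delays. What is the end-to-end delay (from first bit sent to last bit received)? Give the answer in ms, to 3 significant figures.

11.7 ms

Transmission delays (L/R per hop): 11.4286, 0.188235 ms; sum = 11.6168 ms.
Propagation delays (d/s per hop): 0.00338889, 0.0411765 ms; sum = 0.0445654 ms.
End-to-end = 11.7 ms.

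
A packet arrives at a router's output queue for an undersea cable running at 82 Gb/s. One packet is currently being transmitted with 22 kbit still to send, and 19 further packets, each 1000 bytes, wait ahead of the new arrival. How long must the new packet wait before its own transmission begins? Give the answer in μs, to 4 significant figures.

2.122 μs

Each queued packet: L/R = 8000/82000000000 = 0.097561 μs.
19 queued → 1.85366 μs.
Plus remaining 22000 bits of current packet: 0.268293 μs.
Queuing delay = 2.122 μs.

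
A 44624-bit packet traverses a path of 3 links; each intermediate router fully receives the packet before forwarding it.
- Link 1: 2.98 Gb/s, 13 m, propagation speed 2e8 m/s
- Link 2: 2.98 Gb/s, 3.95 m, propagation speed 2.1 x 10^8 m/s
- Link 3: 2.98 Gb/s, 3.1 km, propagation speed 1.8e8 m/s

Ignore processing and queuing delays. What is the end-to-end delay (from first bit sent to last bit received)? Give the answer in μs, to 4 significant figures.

Transmission delay per hop = L/R = 44624/2980000000 = 14.9745 μs; 3 hops → 44.9235 μs.
Propagation delays (d/s per hop): 0.065, 0.0188095, 17.2222 μs; sum = 17.306 μs.
End-to-end = 62.23 μs.

62.23 μs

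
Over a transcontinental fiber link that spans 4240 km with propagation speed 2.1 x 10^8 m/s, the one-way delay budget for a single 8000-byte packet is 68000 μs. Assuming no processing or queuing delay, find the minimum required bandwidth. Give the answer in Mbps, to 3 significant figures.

L = 64000 bits.
Propagation delay = 4240000 / 210000000 = 20190.5 μs.
Transmission budget = 68000 − 20190.5 = 47809.5 μs.
R ≥ L / t_tx = 64000 bits / 0.0478095 s = 1.34 Mbps.

1.34 Mbps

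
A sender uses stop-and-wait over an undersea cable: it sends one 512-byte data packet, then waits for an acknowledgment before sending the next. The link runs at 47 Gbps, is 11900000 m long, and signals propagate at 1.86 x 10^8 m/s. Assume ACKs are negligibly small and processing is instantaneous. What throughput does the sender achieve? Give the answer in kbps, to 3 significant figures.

32.0 kbps

t_tx = L/R = 4096/47000000000 = 8.71489e-08 s.
t_prop = 11900000/186000000 = 0.0639785 s; RTT = 0.127957 s.
Cycle = t_tx + RTT = 0.127957 s.
Throughput = L / cycle = 4096 / 0.127957 = 32.0 kbps.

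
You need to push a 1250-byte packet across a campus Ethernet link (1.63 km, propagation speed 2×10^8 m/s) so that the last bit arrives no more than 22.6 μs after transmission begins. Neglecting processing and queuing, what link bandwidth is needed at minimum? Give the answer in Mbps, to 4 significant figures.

L = 10000 bits.
Propagation delay = 1630 / 200000000 = 8.15 μs.
Transmission budget = 22.6 − 8.15 = 14.45 μs.
R ≥ L / t_tx = 10000 bits / 1.445e-05 s = 692.0 Mbps.

692.0 Mbps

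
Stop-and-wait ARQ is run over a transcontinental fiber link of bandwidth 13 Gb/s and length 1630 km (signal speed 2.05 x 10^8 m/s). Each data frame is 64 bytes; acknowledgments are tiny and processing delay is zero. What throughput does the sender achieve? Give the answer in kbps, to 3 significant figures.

t_tx = L/R = 512/13000000000 = 3.93846e-08 s.
t_prop = 1630000/2.05e+08 = 0.00795122 s; RTT = 0.0159024 s.
Cycle = t_tx + RTT = 0.0159025 s.
Throughput = L / cycle = 512 / 0.0159025 = 32.2 kbps.

32.2 kbps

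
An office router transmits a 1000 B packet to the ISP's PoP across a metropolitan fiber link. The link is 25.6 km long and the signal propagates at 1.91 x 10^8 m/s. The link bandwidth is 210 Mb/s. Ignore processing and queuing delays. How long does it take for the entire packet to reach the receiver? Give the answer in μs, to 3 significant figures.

172 μs

L = 1000 × 8 = 8000 bits.
Transmission delay = L/R = 8000 / 210000000 = 38.0952 μs.
Propagation delay = d/s = 25600 m / 191000000 m/s = 134.031 μs.
Total = 172 μs.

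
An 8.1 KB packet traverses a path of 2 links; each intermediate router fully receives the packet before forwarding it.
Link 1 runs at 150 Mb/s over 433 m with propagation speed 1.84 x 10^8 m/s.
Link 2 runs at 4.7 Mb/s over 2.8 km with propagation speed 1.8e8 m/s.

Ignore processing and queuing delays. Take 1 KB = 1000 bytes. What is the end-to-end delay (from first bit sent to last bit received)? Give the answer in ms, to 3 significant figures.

L = 64800 bits.
Transmission delays (L/R per hop): 0.432, 13.7872 ms; sum = 14.2192 ms.
Propagation delays (d/s per hop): 0.00235326, 0.0155556 ms; sum = 0.0179088 ms.
End-to-end = 14.2 ms.

14.2 ms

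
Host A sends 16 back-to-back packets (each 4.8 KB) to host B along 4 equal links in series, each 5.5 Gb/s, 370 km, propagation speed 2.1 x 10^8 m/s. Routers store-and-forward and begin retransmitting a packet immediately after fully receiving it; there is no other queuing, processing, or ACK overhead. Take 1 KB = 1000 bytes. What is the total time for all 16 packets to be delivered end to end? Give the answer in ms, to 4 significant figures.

7.180 ms

Per-hop transmission t_tx = L/R = 38400/5500000000 = 0.00698182 ms.
Per-hop propagation t_prop = 370000/210000000 = 1.7619 ms.
Pipeline fill: first packet needs 4·t_tx to clear all hops; remaining 15 packets each add one t_tx.
Total = (4+16-1)·t_tx + 4·t_prop = 19·0.00698182 + 4·1.7619 = 7.180 ms.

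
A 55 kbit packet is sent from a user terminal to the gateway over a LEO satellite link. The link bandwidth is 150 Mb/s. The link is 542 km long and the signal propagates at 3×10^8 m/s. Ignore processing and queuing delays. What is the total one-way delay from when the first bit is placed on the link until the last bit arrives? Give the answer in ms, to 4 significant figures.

L = 55000 bits.
Transmission delay = L/R = 55000 / 150000000 = 0.366667 ms.
Propagation delay = d/s = 542000 m / 300000000 m/s = 1.80667 ms.
Total = 2.173 ms.

2.173 ms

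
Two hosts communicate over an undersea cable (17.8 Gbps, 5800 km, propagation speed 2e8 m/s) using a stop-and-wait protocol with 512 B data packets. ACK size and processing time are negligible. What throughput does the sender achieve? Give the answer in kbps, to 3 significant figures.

70.6 kbps

t_tx = L/R = 4096/17800000000 = 2.30112e-07 s.
t_prop = 5800000/200000000 = 0.029 s; RTT = 0.058 s.
Cycle = t_tx + RTT = 0.0580002 s.
Throughput = L / cycle = 4096 / 0.0580002 = 70.6 kbps.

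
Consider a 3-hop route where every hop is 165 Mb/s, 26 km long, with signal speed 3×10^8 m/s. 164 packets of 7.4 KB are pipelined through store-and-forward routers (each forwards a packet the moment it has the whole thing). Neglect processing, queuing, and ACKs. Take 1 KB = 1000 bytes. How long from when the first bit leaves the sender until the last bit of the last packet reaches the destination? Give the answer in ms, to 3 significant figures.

59.8 ms

Per-hop transmission t_tx = L/R = 59200/165000000 = 0.358788 ms.
Per-hop propagation t_prop = 26000/300000000 = 0.0866667 ms.
Pipeline fill: first packet needs 3·t_tx to clear all hops; remaining 163 packets each add one t_tx.
Total = (3+164-1)·t_tx + 3·t_prop = 166·0.358788 + 3·0.0866667 = 59.8 ms.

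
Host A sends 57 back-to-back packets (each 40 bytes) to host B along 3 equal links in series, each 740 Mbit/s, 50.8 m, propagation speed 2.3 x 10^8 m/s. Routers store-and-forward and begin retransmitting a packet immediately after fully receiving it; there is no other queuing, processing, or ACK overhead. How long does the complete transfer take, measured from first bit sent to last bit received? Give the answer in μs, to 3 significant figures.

Per-hop transmission t_tx = L/R = 320/740000000 = 0.432432 μs.
Per-hop propagation t_prop = 50.8/2.3e+08 = 0.22087 μs.
Pipeline fill: first packet needs 3·t_tx to clear all hops; remaining 56 packets each add one t_tx.
Total = (3+57-1)·t_tx + 3·t_prop = 59·0.432432 + 3·0.22087 = 26.2 μs.

26.2 μs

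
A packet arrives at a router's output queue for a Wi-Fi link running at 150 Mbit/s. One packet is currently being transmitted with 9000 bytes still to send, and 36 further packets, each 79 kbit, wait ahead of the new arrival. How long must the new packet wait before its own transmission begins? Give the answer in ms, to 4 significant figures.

19.44 ms

Each queued packet: L/R = 79000/150000000 = 0.526667 ms.
36 queued → 18.96 ms.
Plus remaining 72000 bits of current packet: 0.48 ms.
Queuing delay = 19.44 ms.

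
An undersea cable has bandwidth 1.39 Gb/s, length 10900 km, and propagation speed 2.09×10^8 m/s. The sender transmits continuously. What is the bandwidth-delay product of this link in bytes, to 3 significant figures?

Propagation delay = 10900000 / 209000000 = 0.0521531 s.
BDP = R × t_prop = 1390000000 × 0.0521531 = 72492800 bits.
In bytes: 72492800/8 = 9060000 bytes.

9060000 bytes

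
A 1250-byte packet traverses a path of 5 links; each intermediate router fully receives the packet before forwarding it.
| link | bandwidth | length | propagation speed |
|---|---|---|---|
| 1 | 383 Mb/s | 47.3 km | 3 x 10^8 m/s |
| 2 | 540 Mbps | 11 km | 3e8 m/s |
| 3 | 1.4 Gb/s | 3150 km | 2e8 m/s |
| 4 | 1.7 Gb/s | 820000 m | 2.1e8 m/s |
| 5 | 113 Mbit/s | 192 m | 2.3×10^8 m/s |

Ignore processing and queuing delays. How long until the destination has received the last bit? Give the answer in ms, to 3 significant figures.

20.0 ms

L = 1250 × 8 = 10000 bits.
Transmission delays (L/R per hop): 0.0261097, 0.0185185, 0.00714286, 0.00588235, 0.0884956 ms; sum = 0.146149 ms.
Propagation delays (d/s per hop): 0.157667, 0.0366667, 15.75, 3.90476, 0.000834783 ms; sum = 19.8499 ms.
End-to-end = 20.0 ms.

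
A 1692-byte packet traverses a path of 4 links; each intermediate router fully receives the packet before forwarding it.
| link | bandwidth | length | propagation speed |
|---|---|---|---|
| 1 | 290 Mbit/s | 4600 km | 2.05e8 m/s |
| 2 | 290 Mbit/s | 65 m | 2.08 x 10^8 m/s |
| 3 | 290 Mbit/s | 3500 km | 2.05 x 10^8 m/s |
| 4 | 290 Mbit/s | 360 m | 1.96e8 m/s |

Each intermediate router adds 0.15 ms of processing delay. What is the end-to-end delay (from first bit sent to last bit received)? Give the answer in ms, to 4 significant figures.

40.15 ms

L = 1692 × 8 = 13536 bits.
Transmission delay per hop = L/R = 13536/290000000 = 0.0466759 ms; 4 hops → 0.186703 ms.
Propagation delays (d/s per hop): 22.439, 0.0003125, 17.0732, 0.00183673 ms; sum = 39.5143 ms.
Processing at 3 router(s): 3 × 0.15 ms = 0.45 ms.
End-to-end = 40.15 ms.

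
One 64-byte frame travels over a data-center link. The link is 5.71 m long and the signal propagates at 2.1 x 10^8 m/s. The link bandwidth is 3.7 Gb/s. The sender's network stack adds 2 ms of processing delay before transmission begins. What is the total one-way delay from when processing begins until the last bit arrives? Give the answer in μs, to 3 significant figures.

2000 μs

L = 64 × 8 = 512 bits.
Transmission delay = L/R = 512 / 3700000000 = 0.138378 μs.
Propagation delay = d/s = 5.71 m / 210000000 m/s = 0.0271905 μs.
Plus processing delay 2 ms = 2000 μs.
Total = 2000 μs.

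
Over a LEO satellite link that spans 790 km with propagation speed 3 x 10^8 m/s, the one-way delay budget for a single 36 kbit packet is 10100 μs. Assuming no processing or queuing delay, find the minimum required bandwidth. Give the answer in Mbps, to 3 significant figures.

Propagation delay = 790000 / 300000000 = 2633.33 μs.
Transmission budget = 10100 − 2633.33 = 7466.67 μs.
R ≥ L / t_tx = 36000 bits / 0.00746667 s = 4.82 Mbps.

4.82 Mbps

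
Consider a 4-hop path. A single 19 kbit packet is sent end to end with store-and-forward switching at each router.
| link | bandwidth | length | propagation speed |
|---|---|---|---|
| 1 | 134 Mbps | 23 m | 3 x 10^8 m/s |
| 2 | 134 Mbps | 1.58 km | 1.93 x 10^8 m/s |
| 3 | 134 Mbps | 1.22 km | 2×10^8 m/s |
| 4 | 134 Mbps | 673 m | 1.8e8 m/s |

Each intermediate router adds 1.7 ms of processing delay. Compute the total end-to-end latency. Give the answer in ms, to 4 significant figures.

5.685 ms

L = 19000 bits.
Transmission delay per hop = L/R = 19000/134000000 = 0.141791 ms; 4 hops → 0.567164 ms.
Propagation delays (d/s per hop): 7.66667e-05, 0.00818653, 0.0061, 0.00373889 ms; sum = 0.0181021 ms.
Processing at 3 router(s): 3 × 1.7 ms = 5.1 ms.
End-to-end = 5.685 ms.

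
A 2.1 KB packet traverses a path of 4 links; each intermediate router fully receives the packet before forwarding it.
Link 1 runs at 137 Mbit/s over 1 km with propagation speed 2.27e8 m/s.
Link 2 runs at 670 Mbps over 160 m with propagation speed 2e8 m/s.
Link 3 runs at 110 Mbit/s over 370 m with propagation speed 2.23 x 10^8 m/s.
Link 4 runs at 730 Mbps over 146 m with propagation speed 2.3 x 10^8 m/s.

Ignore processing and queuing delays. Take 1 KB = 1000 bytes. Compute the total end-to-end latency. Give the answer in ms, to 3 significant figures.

0.331 ms

L = 16800 bits.
Transmission delays (L/R per hop): 0.122628, 0.0250746, 0.152727, 0.0230137 ms; sum = 0.323443 ms.
Propagation delays (d/s per hop): 0.00440529, 0.0008, 0.00165919, 0.000634783 ms; sum = 0.00749926 ms.
End-to-end = 0.331 ms.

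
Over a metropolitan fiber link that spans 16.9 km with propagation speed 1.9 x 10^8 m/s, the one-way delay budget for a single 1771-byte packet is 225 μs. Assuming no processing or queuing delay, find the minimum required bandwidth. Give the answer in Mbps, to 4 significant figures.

104.1 Mbps

L = 14168 bits.
Propagation delay = 16900 / 190000000 = 88.9474 μs.
Transmission budget = 225 − 88.9474 = 136.053 μs.
R ≥ L / t_tx = 14168 bits / 0.000136053 s = 104.1 Mbps.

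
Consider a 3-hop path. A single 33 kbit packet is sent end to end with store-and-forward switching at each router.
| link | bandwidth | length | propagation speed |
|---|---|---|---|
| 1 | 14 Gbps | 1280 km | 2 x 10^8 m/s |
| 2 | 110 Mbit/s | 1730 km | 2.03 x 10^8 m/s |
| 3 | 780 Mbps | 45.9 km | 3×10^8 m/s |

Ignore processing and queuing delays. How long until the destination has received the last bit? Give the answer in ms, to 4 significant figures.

L = 33000 bits.
Transmission delays (L/R per hop): 0.00235714, 0.3, 0.0423077 ms; sum = 0.344665 ms.
Propagation delays (d/s per hop): 6.4, 8.52217, 0.153 ms; sum = 15.0752 ms.
End-to-end = 15.42 ms.

15.42 ms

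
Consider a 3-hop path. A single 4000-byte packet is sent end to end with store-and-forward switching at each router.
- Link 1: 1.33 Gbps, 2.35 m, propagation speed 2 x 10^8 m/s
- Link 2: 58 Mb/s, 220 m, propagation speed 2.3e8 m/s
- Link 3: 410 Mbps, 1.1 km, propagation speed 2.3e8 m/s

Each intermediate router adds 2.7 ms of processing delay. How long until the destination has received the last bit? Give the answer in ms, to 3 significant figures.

6.06 ms

L = 4000 × 8 = 32000 bits.
Transmission delays (L/R per hop): 0.0240602, 0.551724, 0.0780488 ms; sum = 0.653833 ms.
Propagation delays (d/s per hop): 1.175e-05, 0.000956522, 0.00478261 ms; sum = 0.00575088 ms.
Processing at 2 router(s): 2 × 2.7 ms = 5.4 ms.
End-to-end = 6.06 ms.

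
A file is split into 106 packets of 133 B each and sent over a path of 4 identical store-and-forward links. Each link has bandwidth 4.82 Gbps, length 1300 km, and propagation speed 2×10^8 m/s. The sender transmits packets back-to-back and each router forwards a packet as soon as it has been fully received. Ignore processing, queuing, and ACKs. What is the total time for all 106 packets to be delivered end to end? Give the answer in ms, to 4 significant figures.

26.02 ms

Per-hop transmission t_tx = L/R = 1064/4820000000 = 0.000220747 ms.
Per-hop propagation t_prop = 1300000/200000000 = 6.5 ms.
Pipeline fill: first packet needs 4·t_tx to clear all hops; remaining 105 packets each add one t_tx.
Total = (4+106-1)·t_tx + 4·t_prop = 109·0.000220747 + 4·6.5 = 26.02 ms.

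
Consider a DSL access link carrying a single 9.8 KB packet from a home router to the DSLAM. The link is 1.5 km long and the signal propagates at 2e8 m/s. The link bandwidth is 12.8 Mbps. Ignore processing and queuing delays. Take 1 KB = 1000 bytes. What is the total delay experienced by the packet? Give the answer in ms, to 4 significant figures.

6.133 ms

L = 78400 bits.
Transmission delay = L/R = 78400 / 12800000 = 6.125 ms.
Propagation delay = d/s = 1500 m / 200000000 m/s = 0.0075 ms.
Total = 6.133 ms.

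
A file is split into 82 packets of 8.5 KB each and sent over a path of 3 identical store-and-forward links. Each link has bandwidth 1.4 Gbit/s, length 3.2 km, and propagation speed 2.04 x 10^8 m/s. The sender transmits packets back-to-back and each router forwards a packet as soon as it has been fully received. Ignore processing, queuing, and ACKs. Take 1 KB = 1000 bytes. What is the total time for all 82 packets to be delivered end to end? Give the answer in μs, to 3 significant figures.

Per-hop transmission t_tx = L/R = 68000/1400000000 = 48.5714 μs.
Per-hop propagation t_prop = 3200/204000000 = 15.6863 μs.
Pipeline fill: first packet needs 3·t_tx to clear all hops; remaining 81 packets each add one t_tx.
Total = (3+82-1)·t_tx + 3·t_prop = 84·48.5714 + 3·15.6863 = 4130 μs.

4130 μs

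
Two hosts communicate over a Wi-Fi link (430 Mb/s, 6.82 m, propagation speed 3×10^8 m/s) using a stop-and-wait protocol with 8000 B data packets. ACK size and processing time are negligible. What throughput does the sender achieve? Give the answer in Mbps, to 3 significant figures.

t_tx = L/R = 64000/430000000 = 0.000148837 s.
t_prop = 6.82/300000000 = 2.27333e-08 s; RTT = 4.54667e-08 s.
Cycle = t_tx + RTT = 0.000148883 s.
Throughput = L / cycle = 64000 / 0.000148883 = 430 Mbps.

430 Mbps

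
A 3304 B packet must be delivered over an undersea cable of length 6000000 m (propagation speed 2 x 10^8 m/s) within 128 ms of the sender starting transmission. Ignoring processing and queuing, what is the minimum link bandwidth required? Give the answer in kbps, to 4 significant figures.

L = 26432 bits.
Propagation delay = 6000000 / 200000000 = 30 ms.
Transmission budget = 128 − 30 = 98 ms.
R ≥ L / t_tx = 26432 bits / 0.098 s = 269.7 kbps.

269.7 kbps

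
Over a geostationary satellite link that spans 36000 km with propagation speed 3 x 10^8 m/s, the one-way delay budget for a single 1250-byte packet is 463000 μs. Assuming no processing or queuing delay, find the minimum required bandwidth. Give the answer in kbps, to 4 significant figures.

29.15 kbps

L = 10000 bits.
Propagation delay = 36000000 / 300000000 = 120000 μs.
Transmission budget = 463000 − 120000 = 343000 μs.
R ≥ L / t_tx = 10000 bits / 0.343 s = 29.15 kbps.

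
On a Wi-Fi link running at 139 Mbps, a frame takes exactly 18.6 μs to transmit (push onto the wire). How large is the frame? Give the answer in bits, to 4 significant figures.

L = R × t_tx = 139000000 b/s × 1.86e-05 s = 2585.4 bits.

2585 bits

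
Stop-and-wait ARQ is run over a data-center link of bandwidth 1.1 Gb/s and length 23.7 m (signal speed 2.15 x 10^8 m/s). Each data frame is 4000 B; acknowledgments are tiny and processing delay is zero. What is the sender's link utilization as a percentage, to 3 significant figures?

99.2 %

t_tx = L/R = 32000/1100000000 = 2.90909e-05 s.
t_prop = 23.7/215000000 = 1.10233e-07 s; RTT = 2.20465e-07 s.
Cycle = t_tx + RTT = 2.93114e-05 s.
Utilization = t_tx / cycle = 2.90909e-05/2.93114e-05 = 99.2 %.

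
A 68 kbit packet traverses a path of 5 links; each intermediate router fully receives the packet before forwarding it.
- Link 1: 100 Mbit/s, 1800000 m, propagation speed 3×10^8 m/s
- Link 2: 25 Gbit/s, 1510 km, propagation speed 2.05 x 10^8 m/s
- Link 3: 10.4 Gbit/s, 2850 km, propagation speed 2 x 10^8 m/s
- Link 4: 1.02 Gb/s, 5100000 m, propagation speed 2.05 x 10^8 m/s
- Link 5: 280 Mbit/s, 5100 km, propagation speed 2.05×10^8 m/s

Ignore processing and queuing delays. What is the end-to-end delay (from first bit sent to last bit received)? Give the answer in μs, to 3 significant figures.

78400 μs

L = 68000 bits.
Transmission delays (L/R per hop): 680, 2.72, 6.53846, 66.6667, 242.857 μs; sum = 998.782 μs.
Propagation delays (d/s per hop): 6000, 7365.85, 14250, 24878, 24878 μs; sum = 77372 μs.
End-to-end = 78400 μs.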